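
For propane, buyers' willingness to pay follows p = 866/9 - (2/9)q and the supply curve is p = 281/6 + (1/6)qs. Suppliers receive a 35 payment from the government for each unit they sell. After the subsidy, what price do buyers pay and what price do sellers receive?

Buyers pay 48; sellers receive 83

Pre-subsidy: 866/9 - (2/9)q = 281/6 + (1/6)q gives q* = 127 and p* = 68.
With the subsidy, sellers receive ps = pb + 35 for each unit, where pb is the price buyers pay.
On the curves, pb = 866/9 - (2/9)q and ps = 281/6 + (1/6)q; the wedge ps − pb = 35 gives 281/6 + (1/6)q − (866/9 - (2/9)q) = 35, so q' = 217.
Then pb = 866/9 − (2/9)·217 = 48 and ps = 281/6 + (1/6)·217 = 83.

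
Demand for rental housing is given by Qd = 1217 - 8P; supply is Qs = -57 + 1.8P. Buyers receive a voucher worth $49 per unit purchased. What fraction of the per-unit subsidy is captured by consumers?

Consumer share = 9/49

Pre-subsidy: 1217 - 8P = -57 + 1.8P gives P* = 130, Q* = 177.
With the rebate, buyers effectively pay Pb = Ps − 49, where Ps is the price sellers receive.
Demand in terms of Ps becomes Qd = 1217 − 8(Ps − 49) = 1609 - 8Ps. Setting this equal to supply: 1609 - 8Ps = -57 + 1.8Ps, so Ps = 170.
Buyers pay Pb = 170 − 49 = 121; Q' = -57 + 1.8·170 = 249.
Buyers' price falls by P* − Pb = 130 − 121 = 9; sellers' price rises by Ps − P* = 170 − 130 = 40.
So consumers capture 9/49 = 9/49 of each unit of subsidy.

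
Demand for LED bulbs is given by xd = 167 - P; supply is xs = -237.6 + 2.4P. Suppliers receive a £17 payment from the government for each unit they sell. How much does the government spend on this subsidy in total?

Pre-subsidy: 167 - P = -237.6 + 2.4P gives P* = 119, x* = 48.
With the subsidy, sellers receive Ps = Pb + 17 for each unit, where Pb is the price buyers pay.
Supply in terms of Pb becomes xs = -237.6 + 2.4(Pb + 17) = -196.8 + 2.4Pb. Setting this equal to demand: 167 - Pb = -196.8 + 2.4Pb, so Pb = 107.
Sellers receive Ps = 107 + 17 = 124; x' = 167 − 1·107 = 60.
Government outlay = subsidy × quantity = 17 × 60 = 1020.

Government cost = £1020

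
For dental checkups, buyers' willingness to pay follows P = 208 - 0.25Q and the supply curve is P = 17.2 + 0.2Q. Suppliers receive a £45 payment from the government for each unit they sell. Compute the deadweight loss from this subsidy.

Pre-subsidy: 208 - 0.25Q = 17.2 + 0.2Q gives Q* = 424 and P* = 102.
With the subsidy, sellers receive Ps = Pb + 45 for each unit, where Pb is the price buyers pay.
On the curves, Pb = 208 - 0.25Q and Ps = 17.2 + 0.2Q; the wedge Ps − Pb = 45 gives 17.2 + 0.2Q − (208 - 0.25Q) = 45, so Q' = 524.
Then Pb = 208 − 0.25·524 = 77 and Ps = 17.2 + 0.2·524 = 122.
The subsidy expands output by 524 − 424 = 100 past the efficient level; on those units the gap between marginal cost and willingness to pay runs from 0 up to 45.
DWL = ½ × 45 × 100 = 2250.

Deadweight loss = £2250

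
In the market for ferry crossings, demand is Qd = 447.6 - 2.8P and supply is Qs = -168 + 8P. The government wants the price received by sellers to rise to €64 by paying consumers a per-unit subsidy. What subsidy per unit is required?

Required subsidy s = €27 per unit

At a seller price of 64, quantity supplied is -168 + 8·64 = 344.
Buyers absorb 344 only when they pay Pb with 447.6 − 2.8·Pb = 344, i.e. Pb = 37.
s = Ps − Pb = 64 − 37 = 27.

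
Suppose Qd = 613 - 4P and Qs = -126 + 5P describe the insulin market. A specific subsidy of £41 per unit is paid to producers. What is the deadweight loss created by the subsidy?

Pre-subsidy: 613 - 4P = -126 + 5P gives P* = 739/9, Q* = 2561/9.
With the subsidy, sellers receive Ps = Pb + 41 for each unit, where Pb is the price buyers pay.
Supply in terms of Pb becomes Qs = -126 + 5(Pb + 41) = 79 + 5Pb. Setting this equal to demand: 613 - 4Pb = 79 + 5Pb, so Pb = 178/3.
Sellers receive Ps = 178/3 + 41 = 301/3; Q' = 613 − 4·(178/3) = 1127/3.
The subsidy expands output by 1127/3 − 2561/9 = 820/9 past the efficient level; on those units the gap between marginal cost and willingness to pay runs from 0 up to 41.
DWL = ½ × 41 × 820/9 = 16810/9.

Deadweight loss = 16810/9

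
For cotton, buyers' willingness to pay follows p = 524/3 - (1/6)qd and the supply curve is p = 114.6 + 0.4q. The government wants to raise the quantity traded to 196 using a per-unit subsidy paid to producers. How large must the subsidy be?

Required subsidy s = 51 per unit

At q = 196, from the demand curve buyers pay pb = 524/3 − (1/6)·196 = 142; from the supply curve sellers need ps = 114.6 + 0.4·196 = 193.
The subsidy must fill the gap: s = ps − pb = 193 − 142 = 51.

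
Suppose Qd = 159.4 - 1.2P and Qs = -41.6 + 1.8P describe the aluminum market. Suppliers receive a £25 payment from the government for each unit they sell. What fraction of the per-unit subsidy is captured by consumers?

Consumer share = 0.6

Pre-subsidy: 159.4 - 1.2P = -41.6 + 1.8P gives P* = 67, Q* = 79.
With the subsidy, sellers receive Ps = Pb + 25 for each unit, where Pb is the price buyers pay.
Supply in terms of Pb becomes Qs = -41.6 + 1.8(Pb + 25) = 3.4 + 1.8Pb. Setting this equal to demand: 159.4 - 1.2Pb = 3.4 + 1.8Pb, so Pb = 52.
Sellers receive Ps = 52 + 25 = 77; Q' = 159.4 − 1.2·52 = 97.
Buyers' price falls by P* − Pb = 67 − 52 = 15; sellers' price rises by Ps − P* = 77 − 67 = 10.
So consumers capture 15/25 = 0.6 of each unit of subsidy.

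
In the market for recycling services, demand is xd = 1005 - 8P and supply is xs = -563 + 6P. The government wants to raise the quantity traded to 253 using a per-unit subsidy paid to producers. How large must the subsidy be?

Required subsidy s = 42 per unit

At x = 253, invert demand for the buyer price: Pb = (1005 − 253)/8 = 94; invert supply for the seller price: Ps = (253 − (-563))/6 = 136.
The subsidy must fill the gap: s = Ps − Pb = 136 − 94 = 42.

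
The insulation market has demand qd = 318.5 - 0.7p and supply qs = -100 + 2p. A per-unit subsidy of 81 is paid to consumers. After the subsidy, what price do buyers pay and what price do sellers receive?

Buyers pay 95; sellers receive 176

Pre-subsidy: 318.5 - 0.7p = -100 + 2p gives p* = 155, q* = 210.
With the rebate, buyers effectively pay pb = ps − 81, where ps is the price sellers receive.
Demand in terms of ps becomes qd = 318.5 − 0.7(ps − 81) = 375.2 - 0.7ps. Setting this equal to supply: 375.2 - 0.7ps = -100 + 2ps, so ps = 176.
Buyers pay pb = 176 − 81 = 95; q' = -100 + 2·176 = 252.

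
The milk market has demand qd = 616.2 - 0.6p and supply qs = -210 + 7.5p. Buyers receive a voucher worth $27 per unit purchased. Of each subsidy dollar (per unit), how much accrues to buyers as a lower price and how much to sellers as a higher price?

Pre-subsidy: 616.2 - 0.6p = -210 + 7.5p gives p* = 102, q* = 555.
With the rebate, buyers effectively pay pb = ps − 27, where ps is the price sellers receive.
Demand in terms of ps becomes qd = 616.2 − 0.6(ps − 27) = 632.4 - 0.6ps. Setting this equal to supply: 632.4 - 0.6ps = -210 + 7.5ps, so ps = 104.
Buyers pay pb = 104 − 27 = 77; q' = -210 + 7.5·104 = 570.
Buyers' price falls by p* − pb = 102 − 77 = 25; sellers' price rises by ps − p* = 104 − 102 = 2.

Buyers gain $25 per unit; sellers gain $2 per unit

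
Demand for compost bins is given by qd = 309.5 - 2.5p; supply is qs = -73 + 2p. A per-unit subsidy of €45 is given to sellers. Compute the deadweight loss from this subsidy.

Deadweight loss = €1125

Pre-subsidy: 309.5 - 2.5p = -73 + 2p gives p* = 85, q* = 97.
With the subsidy, sellers receive ps = pb + 45 for each unit, where pb is the price buyers pay.
Supply in terms of pb becomes qs = -73 + 2(pb + 45) = 17 + 2pb. Setting this equal to demand: 309.5 - 2.5pb = 17 + 2pb, so pb = 65.
Sellers receive ps = 65 + 45 = 110; q' = 309.5 − 2.5·65 = 147.
The subsidy expands output by 147 − 97 = 50 past the efficient level; on those units the gap between marginal cost and willingness to pay runs from 0 up to 45.
DWL = ½ × 45 × 50 = 1125.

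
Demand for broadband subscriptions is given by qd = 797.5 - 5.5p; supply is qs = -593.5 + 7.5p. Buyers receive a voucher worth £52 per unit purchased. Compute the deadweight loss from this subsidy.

Deadweight loss = £4290

Pre-subsidy: 797.5 - 5.5p = -593.5 + 7.5p gives p* = 107, q* = 209.
With the rebate, buyers effectively pay pb = ps − 52, where ps is the price sellers receive.
Demand in terms of ps becomes qd = 797.5 − 5.5(ps − 52) = 1083.5 - 5.5ps. Setting this equal to supply: 1083.5 - 5.5ps = -593.5 + 7.5ps, so ps = 129.
Buyers pay pb = 129 − 52 = 77; q' = -593.5 + 7.5·129 = 374.
The subsidy expands output by 374 − 209 = 165 past the efficient level; on those units the gap between marginal cost and willingness to pay runs from 0 up to 52.
DWL = ½ × 52 × 165 = 4290.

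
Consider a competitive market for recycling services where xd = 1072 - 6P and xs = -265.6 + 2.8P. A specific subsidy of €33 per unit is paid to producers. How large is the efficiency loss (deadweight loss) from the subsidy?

Deadweight loss = €1039.5

Pre-subsidy: 1072 - 6P = -265.6 + 2.8P gives P* = 152, x* = 160.
With the subsidy, sellers receive Ps = Pb + 33 for each unit, where Pb is the price buyers pay.
Supply in terms of Pb becomes xs = -265.6 + 2.8(Pb + 33) = -173.2 + 2.8Pb. Setting this equal to demand: 1072 - 6Pb = -173.2 + 2.8Pb, so Pb = 141.5.
Sellers receive Ps = 141.5 + 33 = 174.5; x' = 1072 − 6·141.5 = 223.
The subsidy expands output by 223 − 160 = 63 past the efficient level; on those units the gap between marginal cost and willingness to pay runs from 0 up to 33.
DWL = ½ × 33 × 63 = 1039.5.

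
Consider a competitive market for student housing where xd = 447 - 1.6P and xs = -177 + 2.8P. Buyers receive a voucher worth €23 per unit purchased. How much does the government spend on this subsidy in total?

Government cost = 308039/55

Pre-subsidy: 447 - 1.6P = -177 + 2.8P gives P* = 1560/11, x* = 2421/11.
With the rebate, buyers effectively pay Pb = Ps − 23, where Ps is the price sellers receive.
Demand in terms of Ps becomes xd = 447 − 1.6(Ps − 23) = 483.8 - 1.6Ps. Setting this equal to supply: 483.8 - 1.6Ps = -177 + 2.8Ps, so Ps = 1652/11.
Buyers pay Pb = 1652/11 − 23 = 1399/11; x' = -177 + 2.8·(1652/11) = 13393/55.
Government outlay = subsidy × quantity = 23 × 13393/55 = 308039/55.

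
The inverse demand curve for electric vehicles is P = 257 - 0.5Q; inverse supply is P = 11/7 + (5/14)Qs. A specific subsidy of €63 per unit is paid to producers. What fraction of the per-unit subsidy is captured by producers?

Pre-subsidy: 257 - 0.5Q = 11/7 + (5/14)Q gives Q* = 298 and P* = 108.
With the subsidy, sellers receive Ps = Pb + 63 for each unit, where Pb is the price buyers pay.
On the curves, Pb = 257 - 0.5Q and Ps = 11/7 + (5/14)Q; the wedge Ps − Pb = 63 gives 11/7 + (5/14)Q − (257 - 0.5Q) = 63, so Q' = 371.5.
Then Pb = 257 − 0.5·371.5 = 71.25 and Ps = 11/7 + (5/14)·371.5 = 134.25.
Buyers' price falls by P* − Pb = 108 − 71.25 = 36.75; sellers' price rises by Ps − P* = 134.25 − 108 = 26.25.
So producers capture 26.25/63 = 5/12 of each unit of subsidy.

Producer share = 5/12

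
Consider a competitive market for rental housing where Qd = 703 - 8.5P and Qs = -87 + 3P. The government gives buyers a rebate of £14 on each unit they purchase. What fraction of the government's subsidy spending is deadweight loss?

Pre-subsidy: 703 - 8.5P = -87 + 3P gives P* = 1580/23, Q* = 2739/23.
With the rebate, buyers effectively pay Pb = Ps − 14, where Ps is the price sellers receive.
Demand in terms of Ps becomes Qd = 703 − 8.5(Ps − 14) = 822 - 8.5Ps. Setting this equal to supply: 822 - 8.5Ps = -87 + 3Ps, so Ps = 1818/23.
Buyers pay Pb = 1818/23 − 14 = 1496/23; Q' = -87 + 3·(1818/23) = 3453/23.
ΔCS = ½(2739/23 + 3453/23)(1580/23 − 1496/23) = 260064/529; ΔPS = ½(2739/23 + 3453/23)(1818/23 − 1580/23) = 736848/529.
Government spending = 14 × 3453/23 = 48342/23.
DWL = ½ × 14 × (3453/23 − 2739/23) = 4998/23; fraction = (4998/23) / (48342/23) = 119/1151.

DWL / government spending = 119/1151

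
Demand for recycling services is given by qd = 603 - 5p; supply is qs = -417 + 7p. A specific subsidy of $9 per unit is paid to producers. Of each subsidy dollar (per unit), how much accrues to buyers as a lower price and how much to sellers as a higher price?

Pre-subsidy: 603 - 5p = -417 + 7p gives p* = 85, q* = 178.
With the subsidy, sellers receive ps = pb + 9 for each unit, where pb is the price buyers pay.
Supply in terms of pb becomes qs = -417 + 7(pb + 9) = -354 + 7pb. Setting this equal to demand: 603 - 5pb = -354 + 7pb, so pb = 79.75.
Sellers receive ps = 79.75 + 9 = 88.75; q' = 603 − 5·79.75 = 204.25.
Buyers' price falls by p* − pb = 85 − 79.75 = 5.25; sellers' price rises by ps − p* = 88.75 − 85 = 3.75.

Buyers gain $5.25 per unit; sellers gain $3.75 per unit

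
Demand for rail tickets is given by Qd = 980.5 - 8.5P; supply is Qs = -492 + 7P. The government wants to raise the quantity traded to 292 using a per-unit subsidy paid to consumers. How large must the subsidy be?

Required subsidy s = 31 per unit

At Q = 292, invert demand for the buyer price: Pb = (980.5 − 292)/8.5 = 81; invert supply for the seller price: Ps = (292 − (-492))/7 = 112.
The subsidy must fill the gap: s = Ps − Pb = 112 − 81 = 31.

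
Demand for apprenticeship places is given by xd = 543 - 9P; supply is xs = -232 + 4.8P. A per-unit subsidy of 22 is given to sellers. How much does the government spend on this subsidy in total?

Government cost = 53856/23

Pre-subsidy: 543 - 9P = -232 + 4.8P gives P* = 3875/69, x* = 864/23.
With the subsidy, sellers receive Ps = Pb + 22 for each unit, where Pb is the price buyers pay.
Supply in terms of Pb becomes xs = -232 + 4.8(Pb + 22) = -126.4 + 4.8Pb. Setting this equal to demand: 543 - 9Pb = -126.4 + 4.8Pb, so Pb = 3347/69.
Sellers receive Ps = 3347/69 + 22 = 4865/69; x' = 543 − 9·(3347/69) = 2448/23.
Government outlay = subsidy × quantity = 22 × 2448/23 = 53856/23.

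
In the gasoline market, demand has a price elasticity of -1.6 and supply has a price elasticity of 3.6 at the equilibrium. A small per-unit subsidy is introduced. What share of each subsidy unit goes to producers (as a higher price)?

Producer share = 4/13

For a small subsidy around the equilibrium, the benefit split depends on the relative slopes, which at a point are proportional to the elasticities.
Buyer share = εs/(εs + |εd|) = 3.6/(3.6 + 1.6) = 9/13; seller share = |εd|/(εs + |εd|) = 4/13.
So producers capture 4/13 of the subsidy.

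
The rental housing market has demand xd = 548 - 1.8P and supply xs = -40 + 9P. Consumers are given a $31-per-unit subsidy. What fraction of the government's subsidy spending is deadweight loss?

Pre-subsidy: 548 - 1.8P = -40 + 9P gives P* = 490/9, x* = 450.
With the rebate, buyers effectively pay Pb = Ps − 31, where Ps is the price sellers receive.
Demand in terms of Ps becomes xd = 548 − 1.8(Ps − 31) = 603.8 - 1.8Ps. Setting this equal to supply: 603.8 - 1.8Ps = -40 + 9Ps, so Ps = 1073/18.
Buyers pay Pb = 1073/18 − 31 = 515/18; x' = -40 + 9·(1073/18) = 496.5.
ΔCS = ½(450 + 496.5)(490/9 − 515/18) = 12225.625; ΔPS = ½(450 + 496.5)(1073/18 − 490/9) = 2445.125.
Government spending = 31 × 496.5 = 15391.5.
DWL = ½ × 31 × (496.5 − 450) = 720.75; fraction = 720.75 / 15391.5 = 31/662.

DWL / government spending = 31/662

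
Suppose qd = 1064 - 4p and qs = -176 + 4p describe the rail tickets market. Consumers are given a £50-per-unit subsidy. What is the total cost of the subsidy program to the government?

Pre-subsidy: 1064 - 4p = -176 + 4p gives p* = 155, q* = 444.
With the rebate, buyers effectively pay pb = ps − 50, where ps is the price sellers receive.
Demand in terms of ps becomes qd = 1064 − 4(ps − 50) = 1264 - 4ps. Setting this equal to supply: 1264 - 4ps = -176 + 4ps, so ps = 180.
Buyers pay pb = 180 − 50 = 130; q' = -176 + 4·180 = 544.
Government outlay = subsidy × quantity = 50 × 544 = 27200.

Government cost = £27200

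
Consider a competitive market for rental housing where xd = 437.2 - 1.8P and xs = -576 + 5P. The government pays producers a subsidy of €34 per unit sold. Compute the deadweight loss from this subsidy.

Deadweight loss = €765

Pre-subsidy: 437.2 - 1.8P = -576 + 5P gives P* = 149, x* = 169.
With the subsidy, sellers receive Ps = Pb + 34 for each unit, where Pb is the price buyers pay.
Supply in terms of Pb becomes xs = -576 + 5(Pb + 34) = -406 + 5Pb. Setting this equal to demand: 437.2 - 1.8Pb = -406 + 5Pb, so Pb = 124.
Sellers receive Ps = 124 + 34 = 158; x' = 437.2 − 1.8·124 = 214.
The subsidy expands output by 214 − 169 = 45 past the efficient level; on those units the gap between marginal cost and willingness to pay runs from 0 up to 34.
DWL = ½ × 34 × 45 = 765.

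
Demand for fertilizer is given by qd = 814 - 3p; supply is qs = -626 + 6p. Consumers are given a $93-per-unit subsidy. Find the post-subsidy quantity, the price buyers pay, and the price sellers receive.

q' = 520; buyers pay $98; sellers receive $191

Pre-subsidy: 814 - 3p = -626 + 6p gives p* = 160, q* = 334.
With the rebate, buyers effectively pay pb = ps − 93, where ps is the price sellers receive.
Demand in terms of ps becomes qd = 814 − 3(ps − 93) = 1093 - 3ps. Setting this equal to supply: 1093 - 3ps = -626 + 6ps, so ps = 191.
Buyers pay pb = 191 − 93 = 98; q' = -626 + 6·191 = 520.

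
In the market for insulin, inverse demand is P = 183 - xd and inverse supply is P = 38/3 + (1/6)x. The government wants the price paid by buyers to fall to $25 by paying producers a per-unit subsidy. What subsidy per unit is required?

Required subsidy s = $14 per unit

At a buyer price of 25, quantity demanded is 183 − 1·25 = 158.
Sellers supply 158 only when they receive Ps = 38/3 + (1/6)·158 = 39.
s = Ps − Pb = 39 − 25 = 14.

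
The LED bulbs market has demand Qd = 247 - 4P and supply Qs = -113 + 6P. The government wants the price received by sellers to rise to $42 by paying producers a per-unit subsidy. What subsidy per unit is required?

At a seller price of 42, quantity supplied is -113 + 6·42 = 139.
Buyers absorb 139 only when they pay Pb with 247 − 4·Pb = 139, i.e. Pb = 27.
s = Ps − Pb = 42 − 27 = 15.

Required subsidy s = $15 per unit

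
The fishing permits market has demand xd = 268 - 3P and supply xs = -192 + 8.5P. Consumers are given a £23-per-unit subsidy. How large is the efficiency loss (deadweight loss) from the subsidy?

Deadweight loss = £586.5

Pre-subsidy: 268 - 3P = -192 + 8.5P gives P* = 40, x* = 148.
With the rebate, buyers effectively pay Pb = Ps − 23, where Ps is the price sellers receive.
Demand in terms of Ps becomes xd = 268 − 3(Ps − 23) = 337 - 3Ps. Setting this equal to supply: 337 - 3Ps = -192 + 8.5Ps, so Ps = 46.
Buyers pay Pb = 46 − 23 = 23; x' = -192 + 8.5·46 = 199.
The subsidy expands output by 199 − 148 = 51 past the efficient level; on those units the gap between marginal cost and willingness to pay runs from 0 up to 23.
DWL = ½ × 23 × 51 = 586.5.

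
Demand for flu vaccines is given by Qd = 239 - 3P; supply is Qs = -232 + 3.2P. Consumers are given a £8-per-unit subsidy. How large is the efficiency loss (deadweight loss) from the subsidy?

Deadweight loss = 1536/31

Pre-subsidy: 239 - 3P = -232 + 3.2P gives P* = 2355/31, Q* = 344/31.
With the rebate, buyers effectively pay Pb = Ps − 8, where Ps is the price sellers receive.
Demand in terms of Ps becomes Qd = 239 − 3(Ps − 8) = 263 - 3Ps. Setting this equal to supply: 263 - 3Ps = -232 + 3.2Ps, so Ps = 2475/31.
Buyers pay Pb = 2475/31 − 8 = 2227/31; Q' = -232 + 3.2·(2475/31) = 728/31.
The subsidy expands output by 728/31 − 344/31 = 384/31 past the efficient level; on those units the gap between marginal cost and willingness to pay runs from 0 up to 8.
DWL = ½ × 8 × 384/31 = 1536/31.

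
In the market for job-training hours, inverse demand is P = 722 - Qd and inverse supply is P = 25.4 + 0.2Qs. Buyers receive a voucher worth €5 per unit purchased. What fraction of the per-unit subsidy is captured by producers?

Pre-subsidy: 722 - Q = 25.4 + 0.2Q gives Q* = 580.5 and P* = 141.5.
With the rebate, buyers effectively pay Pb = Ps − 5, where Ps is the price sellers receive.
On the curves, Pb = 722 - Q and Ps = 25.4 + 0.2Q; the wedge Ps − Pb = 5 gives 25.4 + 0.2Q − (722 - Q) = 5, so Q' = 1754/3.
Then Pb = 722 − 1·(1754/3) = 412/3 and Ps = 25.4 + 0.2·(1754/3) = 427/3.
Buyers' price falls by P* − Pb = 141.5 − 412/3 = 25/6; sellers' price rises by Ps − P* = 427/3 − 141.5 = 5/6.
So producers capture (5/6)/5 = 1/6 of each unit of subsidy.

Producer share = 1/6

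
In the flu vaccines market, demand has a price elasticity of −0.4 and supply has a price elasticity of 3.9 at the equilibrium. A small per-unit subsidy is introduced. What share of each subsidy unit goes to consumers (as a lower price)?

For a small subsidy around the equilibrium, the benefit split depends on the relative slopes, which at a point are proportional to the elasticities.
Buyer share = εs/(εs + |εd|) = 3.9/(3.9 + 0.4) = 39/43; seller share = |εd|/(εs + |εd|) = 4/43.

Consumer share = 39/43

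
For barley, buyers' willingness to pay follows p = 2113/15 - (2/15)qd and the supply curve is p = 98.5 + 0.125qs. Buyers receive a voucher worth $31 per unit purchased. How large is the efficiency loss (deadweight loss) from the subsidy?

Pre-subsidy: 2113/15 - (2/15)q = 98.5 + 0.125q gives q* = 164 and p* = 119.
With the rebate, buyers effectively pay pb = ps − 31, where ps is the price sellers receive.
On the curves, pb = 2113/15 - (2/15)q and ps = 98.5 + 0.125q; the wedge ps − pb = 31 gives 98.5 + 0.125q − (2113/15 - (2/15)q) = 31, so q' = 284.
Then pb = 2113/15 − (2/15)·284 = 103 and ps = 98.5 + 0.125·284 = 134.
The subsidy expands output by 284 − 164 = 120 past the efficient level; on those units the gap between marginal cost and willingness to pay runs from 0 up to 31.
DWL = ½ × 31 × 120 = 1860.

Deadweight loss = $1860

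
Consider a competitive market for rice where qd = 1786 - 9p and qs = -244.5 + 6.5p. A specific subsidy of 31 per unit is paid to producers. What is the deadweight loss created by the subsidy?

Deadweight loss = 1813.5

Pre-subsidy: 1786 - 9p = -244.5 + 6.5p gives p* = 131, q* = 607.
With the subsidy, sellers receive ps = pb + 31 for each unit, where pb is the price buyers pay.
Supply in terms of pb becomes qs = -244.5 + 6.5(pb + 31) = -43 + 6.5pb. Setting this equal to demand: 1786 - 9pb = -43 + 6.5pb, so pb = 118.
Sellers receive ps = 118 + 31 = 149; q' = 1786 − 9·118 = 724.
The subsidy expands output by 724 − 607 = 117 past the efficient level; on those units the gap between marginal cost and willingness to pay runs from 0 up to 31.
DWL = ½ × 31 × 117 = 1813.5.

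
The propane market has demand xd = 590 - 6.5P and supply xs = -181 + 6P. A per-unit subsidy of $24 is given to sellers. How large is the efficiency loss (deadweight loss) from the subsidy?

Pre-subsidy: 590 - 6.5P = -181 + 6P gives P* = 61.68, x* = 189.08.
With the subsidy, sellers receive Ps = Pb + 24 for each unit, where Pb is the price buyers pay.
Supply in terms of Pb becomes xs = -181 + 6(Pb + 24) = -37 + 6Pb. Setting this equal to demand: 590 - 6.5Pb = -37 + 6Pb, so Pb = 50.16.
Sellers receive Ps = 50.16 + 24 = 74.16; x' = 590 − 6.5·50.16 = 263.96.
The subsidy expands output by 263.96 − 189.08 = 74.88 past the efficient level; on those units the gap between marginal cost and willingness to pay runs from 0 up to 24.
DWL = ½ × 24 × 74.88 = 898.56.

Deadweight loss = $898.56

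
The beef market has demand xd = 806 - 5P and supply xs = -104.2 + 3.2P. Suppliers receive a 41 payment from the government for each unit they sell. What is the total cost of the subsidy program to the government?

Pre-subsidy: 806 - 5P = -104.2 + 3.2P gives P* = 111, x* = 251.
With the subsidy, sellers receive Ps = Pb + 41 for each unit, where Pb is the price buyers pay.
Supply in terms of Pb becomes xs = -104.2 + 3.2(Pb + 41) = 27 + 3.2Pb. Setting this equal to demand: 806 - 5Pb = 27 + 3.2Pb, so Pb = 95.
Sellers receive Ps = 95 + 41 = 136; x' = 806 − 5·95 = 331.
Government outlay = subsidy × quantity = 41 × 331 = 13571.

Government cost = 13571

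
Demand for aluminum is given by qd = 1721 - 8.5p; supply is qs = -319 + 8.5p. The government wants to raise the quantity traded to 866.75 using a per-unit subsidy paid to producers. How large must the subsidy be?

Required subsidy s = 39 per unit

At q = 866.75, invert demand for the buyer price: pb = (1721 − 866.75)/8.5 = 100.5; invert supply for the seller price: ps = (866.75 − (-319))/8.5 = 139.5.
The subsidy must fill the gap: s = ps − pb = 139.5 − 100.5 = 39.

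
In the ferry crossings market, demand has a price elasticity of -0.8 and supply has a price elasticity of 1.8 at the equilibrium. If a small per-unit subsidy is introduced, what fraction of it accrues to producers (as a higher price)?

Producer share = 4/13

For a small subsidy around the equilibrium, the benefit split depends on the relative slopes, which at a point are proportional to the elasticities.
Buyer share = εs/(εs + |εd|) = 1.8/(1.8 + 0.8) = 9/13; seller share = |εd|/(εs + |εd|) = 4/13.
So producers capture 4/13 of the subsidy.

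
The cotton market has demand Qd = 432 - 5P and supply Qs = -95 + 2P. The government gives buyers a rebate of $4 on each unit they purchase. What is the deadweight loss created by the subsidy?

Pre-subsidy: 432 - 5P = -95 + 2P gives P* = 527/7, Q* = 389/7.
With the rebate, buyers effectively pay Pb = Ps − 4, where Ps is the price sellers receive.
Demand in terms of Ps becomes Qd = 432 − 5(Ps − 4) = 452 - 5Ps. Setting this equal to supply: 452 - 5Ps = -95 + 2Ps, so Ps = 547/7.
Buyers pay Pb = 547/7 − 4 = 519/7; Q' = -95 + 2·(547/7) = 429/7.
The subsidy expands output by 429/7 − 389/7 = 40/7 past the efficient level; on those units the gap between marginal cost and willingness to pay runs from 0 up to 4.
DWL = ½ × 4 × 40/7 = 80/7.

Deadweight loss = 80/7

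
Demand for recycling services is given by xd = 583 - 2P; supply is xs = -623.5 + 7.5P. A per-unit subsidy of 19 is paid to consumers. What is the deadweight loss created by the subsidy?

Deadweight loss = 285

Pre-subsidy: 583 - 2P = -623.5 + 7.5P gives P* = 127, x* = 329.
With the rebate, buyers effectively pay Pb = Ps − 19, where Ps is the price sellers receive.
Demand in terms of Ps becomes xd = 583 − 2(Ps − 19) = 621 - 2Ps. Setting this equal to supply: 621 - 2Ps = -623.5 + 7.5Ps, so Ps = 131.
Buyers pay Pb = 131 − 19 = 112; x' = -623.5 + 7.5·131 = 359.
The subsidy expands output by 359 − 329 = 30 past the efficient level; on those units the gap between marginal cost and willingness to pay runs from 0 up to 19.
DWL = ½ × 19 × 30 = 285.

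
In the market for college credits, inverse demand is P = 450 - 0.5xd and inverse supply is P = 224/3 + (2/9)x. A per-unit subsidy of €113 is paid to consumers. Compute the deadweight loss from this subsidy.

Deadweight loss = 114921/13

Pre-subsidy: 450 - 0.5x = 224/3 + (2/9)x gives x* = 6756/13 and P* = 2472/13.
With the rebate, buyers effectively pay Pb = Ps − 113, where Ps is the price sellers receive.
On the curves, Pb = 450 - 0.5x and Ps = 224/3 + (2/9)x; the wedge Ps − Pb = 113 gives 224/3 + (2/9)x − (450 - 0.5x) = 113, so x' = 8790/13.
Then Pb = 450 − 0.5·(8790/13) = 1455/13 and Ps = 224/3 + (2/9)·(8790/13) = 2924/13.
The subsidy expands output by 8790/13 − 6756/13 = 2034/13 past the efficient level; on those units the gap between marginal cost and willingness to pay runs from 0 up to 113.
DWL = ½ × 113 × 2034/13 = 114921/13.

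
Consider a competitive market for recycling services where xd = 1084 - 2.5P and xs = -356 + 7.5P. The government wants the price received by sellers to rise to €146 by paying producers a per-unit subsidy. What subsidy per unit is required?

Required subsidy s = €8 per unit

At a seller price of 146, quantity supplied is -356 + 7.5·146 = 739.
Buyers absorb 739 only when they pay Pb with 1084 − 2.5·Pb = 739, i.e. Pb = 138.
s = Ps − Pb = 146 − 138 = 8.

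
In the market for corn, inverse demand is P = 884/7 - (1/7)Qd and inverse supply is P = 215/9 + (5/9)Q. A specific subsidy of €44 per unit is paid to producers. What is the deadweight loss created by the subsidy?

Deadweight loss = €1386

Pre-subsidy: 884/7 - (1/7)Q = 215/9 + (5/9)Q gives Q* = 6451/44 and P* = 4635/44.
With the subsidy, sellers receive Ps = Pb + 44 for each unit, where Pb is the price buyers pay.
On the curves, Pb = 884/7 - (1/7)Q and Ps = 215/9 + (5/9)Q; the wedge Ps − Pb = 44 gives 215/9 + (5/9)Q − (884/7 - (1/7)Q) = 44, so Q' = 9223/44.
Then Pb = 884/7 − (1/7)·(9223/44) = 4239/44 and Ps = 215/9 + (5/9)·(9223/44) = 6175/44.
The subsidy expands output by 9223/44 − 6451/44 = 63 past the efficient level; on those units the gap between marginal cost and willingness to pay runs from 0 up to 44.
DWL = ½ × 44 × 63 = 1386.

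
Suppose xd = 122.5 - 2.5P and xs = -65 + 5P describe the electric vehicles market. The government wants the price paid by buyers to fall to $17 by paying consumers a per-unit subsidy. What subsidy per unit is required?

Required subsidy s = $12 per unit

At a buyer price of 17, quantity demanded is 122.5 − 2.5·17 = 80.
Sellers supply 80 only when they receive Ps with -65 + 5·Ps = 80, i.e. Ps = 29.
s = Ps − Pb = 29 − 17 = 12.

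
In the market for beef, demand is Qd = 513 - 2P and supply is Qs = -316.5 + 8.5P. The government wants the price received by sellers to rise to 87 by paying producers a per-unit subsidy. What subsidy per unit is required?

At a seller price of 87, quantity supplied is -316.5 + 8.5·87 = 423.
Buyers absorb 423 only when they pay Pb with 513 − 2·Pb = 423, i.e. Pb = 45.
s = Ps − Pb = 87 − 45 = 42.

Required subsidy s = 42 per unit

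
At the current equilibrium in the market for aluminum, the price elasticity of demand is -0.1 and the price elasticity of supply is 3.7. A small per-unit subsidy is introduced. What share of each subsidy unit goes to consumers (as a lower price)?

Consumer share = 37/38

For a small subsidy around the equilibrium, the benefit split depends on the relative slopes, which at a point are proportional to the elasticities.
Buyer share = εs/(εs + |εd|) = 3.7/(3.7 + 0.1) = 37/38; seller share = |εd|/(εs + |εd|) = 1/38.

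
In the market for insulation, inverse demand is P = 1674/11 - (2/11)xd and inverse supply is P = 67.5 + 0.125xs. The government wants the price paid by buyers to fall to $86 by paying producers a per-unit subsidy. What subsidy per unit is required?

Required subsidy s = $27 per unit

At a buyer price of 86, quantity demanded is 837 − 5.5·86 = 364.
Sellers supply 364 only when they receive Ps = 67.5 + 0.125·364 = 113.
s = Ps − Pb = 113 − 86 = 27.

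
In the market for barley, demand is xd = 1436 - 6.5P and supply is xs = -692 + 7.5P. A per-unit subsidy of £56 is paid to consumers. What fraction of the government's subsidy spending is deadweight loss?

Pre-subsidy: 1436 - 6.5P = -692 + 7.5P gives P* = 152, x* = 448.
With the rebate, buyers effectively pay Pb = Ps − 56, where Ps is the price sellers receive.
Demand in terms of Ps becomes xd = 1436 − 6.5(Ps − 56) = 1800 - 6.5Ps. Setting this equal to supply: 1800 - 6.5Ps = -692 + 7.5Ps, so Ps = 178.
Buyers pay Pb = 178 − 56 = 122; x' = -692 + 7.5·178 = 643.
ΔCS = ½(448 + 643)(152 − 122) = 16365; ΔPS = ½(448 + 643)(178 − 152) = 14183.
Government spending = 56 × 643 = 36008.
DWL = ½ × 56 × (643 − 448) = 5460; fraction = 5460 / 36008 = 195/1286.

DWL / government spending = 195/1286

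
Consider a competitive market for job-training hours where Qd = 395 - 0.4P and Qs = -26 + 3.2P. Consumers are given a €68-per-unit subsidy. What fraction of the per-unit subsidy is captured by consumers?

Pre-subsidy: 395 - 0.4P = -26 + 3.2P gives P* = 2105/18, Q* = 3134/9.
With the rebate, buyers effectively pay Pb = Ps − 68, where Ps is the price sellers receive.
Demand in terms of Ps becomes Qd = 395 − 0.4(Ps − 68) = 422.2 - 0.4Ps. Setting this equal to supply: 422.2 - 0.4Ps = -26 + 3.2Ps, so Ps = 124.5.
Buyers pay Pb = 124.5 − 68 = 56.5; Q' = -26 + 3.2·124.5 = 372.4.
Buyers' price falls by P* − Pb = 2105/18 − 56.5 = 544/9; sellers' price rises by Ps − P* = 124.5 − 2105/18 = 68/9.
So consumers capture (544/9)/68 = 8/9 of each unit of subsidy.

Consumer share = 8/9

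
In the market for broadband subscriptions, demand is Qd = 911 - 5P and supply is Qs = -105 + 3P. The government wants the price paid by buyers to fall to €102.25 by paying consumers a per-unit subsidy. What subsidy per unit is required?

At a buyer price of 102.25, quantity demanded is 911 − 5·102.25 = 399.75.
Sellers supply 399.75 only when they receive Ps with -105 + 3·Ps = 399.75, i.e. Ps = 168.25.
s = Ps − Pb = 168.25 − 102.25 = 66.

Required subsidy s = €66 per unit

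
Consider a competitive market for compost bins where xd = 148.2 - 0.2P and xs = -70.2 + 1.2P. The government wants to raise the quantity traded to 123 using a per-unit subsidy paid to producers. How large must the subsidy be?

At x = 123, invert demand for the buyer price: Pb = (148.2 − 123)/0.2 = 126; invert supply for the seller price: Ps = (123 − (-70.2))/1.2 = 161.
The subsidy must fill the gap: s = Ps − Pb = 161 − 126 = 35.

Required subsidy s = 35 per unit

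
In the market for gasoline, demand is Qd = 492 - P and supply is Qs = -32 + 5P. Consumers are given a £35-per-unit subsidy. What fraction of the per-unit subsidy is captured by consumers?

Consumer share = 5/6

Pre-subsidy: 492 - P = -32 + 5P gives P* = 262/3, Q* = 1214/3.
With the rebate, buyers effectively pay Pb = Ps − 35, where Ps is the price sellers receive.
Demand in terms of Ps becomes Qd = 492 − 1(Ps − 35) = 527 - Ps. Setting this equal to supply: 527 - Ps = -32 + 5Ps, so Ps = 559/6.
Buyers pay Pb = 559/6 − 35 = 349/6; Q' = -32 + 5·(559/6) = 2603/6.
Buyers' price falls by P* − Pb = 262/3 − 349/6 = 175/6; sellers' price rises by Ps − P* = 559/6 − 262/3 = 35/6.
So consumers capture (175/6)/35 = 5/6 of each unit of subsidy.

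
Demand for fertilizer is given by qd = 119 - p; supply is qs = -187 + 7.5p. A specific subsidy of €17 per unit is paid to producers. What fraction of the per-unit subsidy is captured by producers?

Pre-subsidy: 119 - p = -187 + 7.5p gives p* = 36, q* = 83.
With the subsidy, sellers receive ps = pb + 17 for each unit, where pb is the price buyers pay.
Supply in terms of pb becomes qs = -187 + 7.5(pb + 17) = -59.5 + 7.5pb. Setting this equal to demand: 119 - pb = -59.5 + 7.5pb, so pb = 21.
Sellers receive ps = 21 + 17 = 38; q' = 119 − 1·21 = 98.
Buyers' price falls by p* − pb = 36 − 21 = 15; sellers' price rises by ps − p* = 38 − 36 = 2.
So producers capture 2/17 = 2/17 of each unit of subsidy.

Producer share = 2/17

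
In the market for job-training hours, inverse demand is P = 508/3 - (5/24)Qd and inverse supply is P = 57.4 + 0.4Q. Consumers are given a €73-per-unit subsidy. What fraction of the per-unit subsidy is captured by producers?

Producer share = 48/73

Pre-subsidy: 508/3 - (5/24)Q = 57.4 + 0.4Q gives Q* = 184 and P* = 131.
With the rebate, buyers effectively pay Pb = Ps − 73, where Ps is the price sellers receive.
On the curves, Pb = 508/3 - (5/24)Q and Ps = 57.4 + 0.4Q; the wedge Ps − Pb = 73 gives 57.4 + 0.4Q − (508/3 - (5/24)Q) = 73, so Q' = 304.
Then Pb = 508/3 − (5/24)·304 = 106 and Ps = 57.4 + 0.4·304 = 179.
Buyers' price falls by P* − Pb = 131 − 106 = 25; sellers' price rises by Ps − P* = 179 − 131 = 48.
So producers capture 48/73 = 48/73 of each unit of subsidy.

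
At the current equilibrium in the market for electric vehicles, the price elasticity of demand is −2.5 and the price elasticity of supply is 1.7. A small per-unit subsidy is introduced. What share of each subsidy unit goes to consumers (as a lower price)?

For a small subsidy around the equilibrium, the benefit split depends on the relative slopes, which at a point are proportional to the elasticities.
Buyer share = εs/(εs + |εd|) = 1.7/(1.7 + 2.5) = 17/42; seller share = |εd|/(εs + |εd|) = 25/42.

Consumer share = 17/42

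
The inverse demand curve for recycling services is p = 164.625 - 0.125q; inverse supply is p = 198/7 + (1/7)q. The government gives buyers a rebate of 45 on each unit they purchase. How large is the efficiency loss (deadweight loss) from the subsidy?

Deadweight loss = 3780

Pre-subsidy: 164.625 - 0.125q = 198/7 + (1/7)q gives q* = 509 and p* = 101.
With the rebate, buyers effectively pay pb = ps − 45, where ps is the price sellers receive.
On the curves, pb = 164.625 - 0.125q and ps = 198/7 + (1/7)q; the wedge ps − pb = 45 gives 198/7 + (1/7)q − (164.625 - 0.125q) = 45, so q' = 677.
Then pb = 164.625 − 0.125·677 = 80 and ps = 198/7 + (1/7)·677 = 125.
The subsidy expands output by 677 − 509 = 168 past the efficient level; on those units the gap between marginal cost and willingness to pay runs from 0 up to 45.
DWL = ½ × 45 × 168 = 3780.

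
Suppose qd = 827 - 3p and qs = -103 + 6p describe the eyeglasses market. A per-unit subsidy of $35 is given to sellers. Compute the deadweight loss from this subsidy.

Deadweight loss = $1225

Pre-subsidy: 827 - 3p = -103 + 6p gives p* = 310/3, q* = 517.
With the subsidy, sellers receive ps = pb + 35 for each unit, where pb is the price buyers pay.
Supply in terms of pb becomes qs = -103 + 6(pb + 35) = 107 + 6pb. Setting this equal to demand: 827 - 3pb = 107 + 6pb, so pb = 80.
Sellers receive ps = 80 + 35 = 115; q' = 827 − 3·80 = 587.
The subsidy expands output by 587 − 517 = 70 past the efficient level; on those units the gap between marginal cost and willingness to pay runs from 0 up to 35.
DWL = ½ × 35 × 70 = 1225.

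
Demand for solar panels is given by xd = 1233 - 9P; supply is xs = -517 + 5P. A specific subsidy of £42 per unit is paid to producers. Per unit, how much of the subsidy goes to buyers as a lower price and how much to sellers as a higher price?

Buyers gain £15 per unit; sellers gain £27 per unit

Pre-subsidy: 1233 - 9P = -517 + 5P gives P* = 125, x* = 108.
With the subsidy, sellers receive Ps = Pb + 42 for each unit, where Pb is the price buyers pay.
Supply in terms of Pb becomes xs = -517 + 5(Pb + 42) = -307 + 5Pb. Setting this equal to demand: 1233 - 9Pb = -307 + 5Pb, so Pb = 110.
Sellers receive Ps = 110 + 42 = 152; x' = 1233 − 9·110 = 243.
Buyers' price falls by P* − Pb = 125 − 110 = 15; sellers' price rises by Ps − P* = 152 − 125 = 27.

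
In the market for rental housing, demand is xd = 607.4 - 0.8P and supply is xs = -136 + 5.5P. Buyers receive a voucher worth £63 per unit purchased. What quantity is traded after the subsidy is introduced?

Pre-subsidy: 607.4 - 0.8P = -136 + 5.5P gives P* = 118, x* = 513.
With the rebate, buyers effectively pay Pb = Ps − 63, where Ps is the price sellers receive.
Demand in terms of Ps becomes xd = 607.4 − 0.8(Ps − 63) = 657.8 - 0.8Ps. Setting this equal to supply: 657.8 - 0.8Ps = -136 + 5.5Ps, so Ps = 126.
Buyers pay Pb = 126 − 63 = 63; x' = -136 + 5.5·126 = 557.

x' = 557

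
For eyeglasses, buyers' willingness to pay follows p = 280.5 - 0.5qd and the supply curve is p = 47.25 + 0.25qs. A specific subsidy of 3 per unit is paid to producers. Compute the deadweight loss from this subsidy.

Deadweight loss = 6

Pre-subsidy: 280.5 - 0.5q = 47.25 + 0.25q gives q* = 311 and p* = 125.
With the subsidy, sellers receive ps = pb + 3 for each unit, where pb is the price buyers pay.
On the curves, pb = 280.5 - 0.5q and ps = 47.25 + 0.25q; the wedge ps − pb = 3 gives 47.25 + 0.25q − (280.5 - 0.5q) = 3, so q' = 315.
Then pb = 280.5 − 0.5·315 = 123 and ps = 47.25 + 0.25·315 = 126.
The subsidy expands output by 315 − 311 = 4 past the efficient level; on those units the gap between marginal cost and willingness to pay runs from 0 up to 3.
DWL = ½ × 3 × 4 = 6.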